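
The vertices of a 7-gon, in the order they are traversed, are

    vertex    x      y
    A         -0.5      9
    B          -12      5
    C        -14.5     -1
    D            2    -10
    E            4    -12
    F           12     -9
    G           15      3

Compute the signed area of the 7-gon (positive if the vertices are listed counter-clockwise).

Σ = (105.5) + (84.5) + (147) + (16) + (108) + (171) + (136.5) = 768.5
Signed area = Σ/2 = 384.25 (positive ⇒ counter-clockwise traversal).

384.25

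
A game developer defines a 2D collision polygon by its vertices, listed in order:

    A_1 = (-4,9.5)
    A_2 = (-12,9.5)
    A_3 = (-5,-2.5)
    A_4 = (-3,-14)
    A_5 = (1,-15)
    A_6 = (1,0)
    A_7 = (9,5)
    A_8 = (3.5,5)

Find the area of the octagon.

Cross-terms: 76, 77.5, 62.5, 59, 15, 5, 27.5, 53.25  ⇒  Σ = 375.75
Area = |Σ|/2 = 187.875.

187.875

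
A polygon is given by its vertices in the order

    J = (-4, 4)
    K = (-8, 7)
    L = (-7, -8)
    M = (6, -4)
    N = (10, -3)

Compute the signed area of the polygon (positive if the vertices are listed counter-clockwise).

Apply Gauss's area formula: 2A = Σ (x_i·y_{i+1} − x_{i+1}·y_i), indices taken mod 5.
Σ = (4) + (113) + (76) + (22) + (28) = 243
Signed area = Σ/2 = 121.5 (positive ⇒ counter-clockwise traversal).

121.5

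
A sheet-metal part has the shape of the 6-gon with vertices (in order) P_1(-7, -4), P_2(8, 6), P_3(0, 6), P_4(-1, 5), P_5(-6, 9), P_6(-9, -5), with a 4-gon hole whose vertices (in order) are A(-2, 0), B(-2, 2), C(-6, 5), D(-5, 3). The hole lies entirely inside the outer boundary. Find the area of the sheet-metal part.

Outer boundary:
Apply the shoelace (surveyor's) formula: 2A = Σ (x_i·y_{i+1} − x_{i+1}·y_i), indices taken mod 6.
Σ = (-10) + (48) + (6) + (21) + (111) + (1) = 177
Area = |Σ|/2 = 88.5.
Hole:
Apply the shoelace (surveyor's) formula: 2A = Σ (x_i·y_{i+1} − x_{i+1}·y_i), indices taken mod 4.
Σ = (-4) + (2) + (7) + (6) = 11
Area = |Σ|/2 = 5.5.
Net area = 88.5 − 5.5 = 83.

83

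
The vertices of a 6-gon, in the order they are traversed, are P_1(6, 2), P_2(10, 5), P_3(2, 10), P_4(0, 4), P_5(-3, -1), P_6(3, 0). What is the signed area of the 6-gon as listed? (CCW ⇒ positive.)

64.5

Apply the shoelace formula: 2A = Σ (x_i·y_{i+1} − x_{i+1}·y_i), indices taken mod 6.
Σ = (10) + (90) + (8) + (12) + (3) + (6) = 129
Signed area = Σ/2 = 64.5 (positive ⇒ counter-clockwise traversal).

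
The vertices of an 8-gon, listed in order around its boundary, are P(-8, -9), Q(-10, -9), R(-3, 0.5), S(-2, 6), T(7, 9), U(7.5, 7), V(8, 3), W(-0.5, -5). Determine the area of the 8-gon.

Apply the shoelace formula: 2A = Σ (x_i·y_{i+1} − x_{i+1}·y_i), indices taken mod 8.
P→Q: (-8)(-9) − (-10)(-9) = -18
Q→R: (-10)(0.5) − (-3)(-9) = -32
R→S: (-3)(6) − (-2)(0.5) = -17
S→T: (-2)(9) − (7)(6) = -60
T→U: (7)(7) − (7.5)(9) = -18.5
U→V: (7.5)(3) − (8)(7) = -33.5
V→W: (8)(-5) − (-0.5)(3) = -38.5
W→P: (-0.5)(-9) − (-8)(-5) = -35.5
Σ = -253
Area = |Σ|/2 = 126.5.

126.5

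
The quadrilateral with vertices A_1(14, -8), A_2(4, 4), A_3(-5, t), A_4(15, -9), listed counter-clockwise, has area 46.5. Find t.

6

Write out the shoelace sum; only the two edges meeting at A_3 involve t:
2·Area = [(4·t − (-5)·4) + ((-5)·(-9) − 15·t)] + 94
       = -11·t + 159 = 93
⇒ t = 6.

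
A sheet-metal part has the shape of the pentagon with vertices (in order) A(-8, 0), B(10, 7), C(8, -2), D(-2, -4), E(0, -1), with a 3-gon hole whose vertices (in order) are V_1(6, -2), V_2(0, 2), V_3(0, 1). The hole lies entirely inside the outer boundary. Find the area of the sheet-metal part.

Outer boundary:
Apply the surveyor's formula: 2A = Σ (x_i·y_{i+1} − x_{i+1}·y_i), indices taken mod 5.
Σ = (-56) + (-76) + (-36) + (2) + (-8) = -174
Area = |Σ|/2 = 87.
Hole:
Σ = (12) + (0) + (-6) = 6
Area = |Σ|/2 = 3.
Net area = 87 − 3 = 84.

84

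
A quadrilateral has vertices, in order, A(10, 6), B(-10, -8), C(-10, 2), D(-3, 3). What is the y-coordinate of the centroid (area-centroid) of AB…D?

Apply the shoelace (surveyor's) formula. First the cross-terms c_i = x_i·y_{i+1} − x_{i+1}·y_i:
  -20, -100, -24, -48  ⇒  2A = -192, A = -96.
Then Σ (y_i + y_{i+1})·c_i = 88, so ȳ = 88 / (6·(-96)) = -11/72.

-11/72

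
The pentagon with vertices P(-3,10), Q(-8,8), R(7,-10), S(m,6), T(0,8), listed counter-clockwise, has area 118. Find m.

5

Write out the shoelace sum; only the two edges meeting at S involve m:
2·Area = [(7·6 − m·(-10)) + (m·8 − 0·6)] + 104
       = 18·m + 146 = 236
⇒ m = 5.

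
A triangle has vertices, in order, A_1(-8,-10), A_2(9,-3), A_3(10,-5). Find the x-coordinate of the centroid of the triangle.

11/3

Apply the shoelace formula. First the cross-terms c_i = x_i·y_{i+1} − x_{i+1}·y_i:
  114, -15, -140  ⇒  2A = -41, A = -20.5.
Then Σ (x_i + x_{i+1})·c_i = -451, so x̄ = -451 / (6·(-20.5)) = 11/3.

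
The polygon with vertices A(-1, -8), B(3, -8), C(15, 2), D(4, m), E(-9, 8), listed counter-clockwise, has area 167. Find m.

The doubled signed area Σ (x_i y_{i+1} − x_{i+1} y_i) is linear in m.
With m=0 it equals 262; the coefficient of m is 24 (from the two edges through D).
So 24·m + 262 = 2·167 = 334 ⇒ m = 3.

3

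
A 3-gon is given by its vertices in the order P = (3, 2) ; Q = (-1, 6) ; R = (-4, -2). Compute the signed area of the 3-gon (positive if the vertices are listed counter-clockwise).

22

Apply the shoelace (surveyor's) formula: 2A = Σ (x_i·y_{i+1} − x_{i+1}·y_i), indices taken mod 3.
Cross-terms: 20, 26, -2  ⇒  Σ = 44
Signed area = Σ/2 = 22 (positive ⇒ counter-clockwise traversal).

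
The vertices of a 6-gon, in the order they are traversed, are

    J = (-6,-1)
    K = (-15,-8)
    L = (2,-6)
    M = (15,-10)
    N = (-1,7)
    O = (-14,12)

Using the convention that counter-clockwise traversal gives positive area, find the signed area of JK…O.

238

Apply the surveyor's formula: 2A = Σ (x_i·y_{i+1} − x_{i+1}·y_i), indices taken mod 6.
J→K: (-6)(-8) − (-15)(-1) = 33
K→L: (-15)(-6) − (2)(-8) = 106
L→M: (2)(-10) − (15)(-6) = 70
M→N: (15)(7) − (-1)(-10) = 95
N→O: (-1)(12) − (-14)(7) = 86
O→J: (-14)(-1) − (-6)(12) = 86
Σ = 476
Signed area = Σ/2 = 238 (positive ⇒ counter-clockwise traversal).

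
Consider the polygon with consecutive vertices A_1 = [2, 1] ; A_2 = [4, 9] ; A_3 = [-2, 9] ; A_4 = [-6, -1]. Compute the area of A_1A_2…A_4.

60

Apply the shoelace (surveyor's) formula: 2A = Σ (x_i·y_{i+1} − x_{i+1}·y_i), indices taken mod 4.
Cross-terms: 14, 54, 56, -4  ⇒  Σ = 120
Area = |Σ|/2 = 60.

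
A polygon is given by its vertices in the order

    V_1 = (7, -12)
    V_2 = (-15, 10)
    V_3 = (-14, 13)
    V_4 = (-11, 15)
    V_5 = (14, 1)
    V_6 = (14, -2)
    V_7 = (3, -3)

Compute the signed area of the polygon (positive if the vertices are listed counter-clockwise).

Apply the shoelace formula: 2A = Σ (x_i·y_{i+1} − x_{i+1}·y_i), indices taken mod 7.
Σ = (-110) + (-55) + (-67) + (-221) + (-42) + (-36) + (-15) = -546
Signed area = Σ/2 = -273 (negative ⇒ clockwise traversal).

-273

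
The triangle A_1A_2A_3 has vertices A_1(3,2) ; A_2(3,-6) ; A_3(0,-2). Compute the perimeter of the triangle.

|A_1A_2| = √((0)² + (-8)²) = √64 = 8
|A_2A_3| = √((-3)² + (4)²) = √25 = 5
|A_3A_1| = √((3)² + (4)²) = √25 = 5
Perimeter = 8 + 5 + 5 = 18.

18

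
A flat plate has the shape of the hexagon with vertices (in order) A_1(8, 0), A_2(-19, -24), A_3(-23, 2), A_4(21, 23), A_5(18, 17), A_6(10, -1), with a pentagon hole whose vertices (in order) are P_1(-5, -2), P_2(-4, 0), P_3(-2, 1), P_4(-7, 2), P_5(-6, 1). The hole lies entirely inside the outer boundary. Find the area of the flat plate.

Outer boundary:
Apply the shoelace (surveyor's) formula: 2A = Σ (x_i·y_{i+1} − x_{i+1}·y_i), indices taken mod 6.
Σ = (-192) + (-590) + (-571) + (-57) + (-188) + (8) = -1590
Area = |Σ|/2 = 795.
Hole:
Apply the shoelace formula: 2A = Σ (x_i·y_{i+1} − x_{i+1}·y_i), indices taken mod 5.
Σ = (-8) + (-4) + (3) + (5) + (17) = 13
Area = |Σ|/2 = 6.5.
Net area = 795 − 6.5 = 788.5.

788.5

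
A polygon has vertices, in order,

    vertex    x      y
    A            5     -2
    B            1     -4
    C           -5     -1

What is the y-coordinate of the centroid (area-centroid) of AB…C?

Apply the shoelace (surveyor's) formula. First the cross-terms c_i = x_i·y_{i+1} − x_{i+1}·y_i:
  -18, -21, 15  ⇒  2A = -24, A = -12.
Then Σ (y_i + y_{i+1})·c_i = 168, so ȳ = 168 / (6·(-12)) = -7/3.

-7/3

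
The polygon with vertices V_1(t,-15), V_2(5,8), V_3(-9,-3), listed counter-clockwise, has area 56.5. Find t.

Write out the shoelace sum; only the two edges meeting at V_1 involve t:
2·Area = [((-9)·(-15) − t·(-3)) + (t·8 − 5·(-15))] + 57
       = 11·t + 267 = 113
⇒ t = -14.

-14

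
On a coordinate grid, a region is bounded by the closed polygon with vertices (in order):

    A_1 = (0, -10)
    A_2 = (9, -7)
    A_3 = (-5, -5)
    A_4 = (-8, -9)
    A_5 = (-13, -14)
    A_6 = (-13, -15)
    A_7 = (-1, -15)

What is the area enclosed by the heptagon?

106.5

Σ = (90) + (-80) + (5) + (-5) + (13) + (180) + (10) = 213
Area = |Σ|/2 = 106.5.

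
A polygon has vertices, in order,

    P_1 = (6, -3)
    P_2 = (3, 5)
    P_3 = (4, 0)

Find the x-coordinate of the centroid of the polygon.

Apply Gauss's area formula. First the cross-terms c_i = x_i·y_{i+1} − x_{i+1}·y_i:
  39, -20, -12  ⇒  2A = 7, A = 3.5.
Then Σ (x_i + x_{i+1})·c_i = 91, so x̄ = 91 / (6·3.5) = 13/3.

13/3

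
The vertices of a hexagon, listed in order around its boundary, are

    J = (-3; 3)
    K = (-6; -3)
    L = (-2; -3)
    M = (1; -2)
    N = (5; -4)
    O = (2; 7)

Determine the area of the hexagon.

Apply the shoelace formula: 2A = Σ (x_i·y_{i+1} − x_{i+1}·y_i), indices taken mod 6.
Cross-terms: 27, 12, 7, 6, 43, 27  ⇒  Σ = 122
Area = |Σ|/2 = 61.

61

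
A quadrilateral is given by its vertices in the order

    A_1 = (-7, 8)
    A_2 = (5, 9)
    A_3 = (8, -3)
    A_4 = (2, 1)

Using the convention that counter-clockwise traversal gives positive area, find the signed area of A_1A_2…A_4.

-76.5

Cross-terms: -103, -87, 14, 23  ⇒  Σ = -153
Signed area = Σ/2 = -76.5 (negative ⇒ clockwise traversal).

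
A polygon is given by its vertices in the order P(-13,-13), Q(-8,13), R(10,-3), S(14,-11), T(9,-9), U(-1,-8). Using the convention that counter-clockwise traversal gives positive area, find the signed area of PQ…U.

-323

Apply the shoelace formula: 2A = Σ (x_i·y_{i+1} − x_{i+1}·y_i), indices taken mod 6.
Cross-terms: -273, -106, -68, -27, -81, -91  ⇒  Σ = -646
Signed area = Σ/2 = -323 (negative ⇒ clockwise traversal).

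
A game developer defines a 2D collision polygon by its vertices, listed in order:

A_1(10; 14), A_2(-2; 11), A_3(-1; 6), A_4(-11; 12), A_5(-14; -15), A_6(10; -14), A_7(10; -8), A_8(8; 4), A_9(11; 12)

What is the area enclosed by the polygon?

Apply the surveyor's formula: 2A = Σ (x_i·y_{i+1} − x_{i+1}·y_i), indices taken mod 9.
Σ = (138) + (-1) + (54) + (333) + (346) + (60) + (104) + (52) + (34) = 1120
Area = |Σ|/2 = 560.

560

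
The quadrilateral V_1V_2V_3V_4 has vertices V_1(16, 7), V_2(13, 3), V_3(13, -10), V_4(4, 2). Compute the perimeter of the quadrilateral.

46

|V_1V_2| = √((-3)² + (-4)²) = √25 = 5
|V_2V_3| = √((0)² + (-13)²) = √169 = 13
|V_3V_4| = √((-9)² + (12)²) = √225 = 15
|V_4V_1| = √((12)² + (5)²) = √169 = 13
Perimeter = 5 + 13 + 15 + 13 = 46.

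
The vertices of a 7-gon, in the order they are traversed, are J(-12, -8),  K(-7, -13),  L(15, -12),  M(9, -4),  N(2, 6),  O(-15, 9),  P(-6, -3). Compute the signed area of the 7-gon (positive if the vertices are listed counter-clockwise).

Apply the shoelace (surveyor's) formula: 2A = Σ (x_i·y_{i+1} − x_{i+1}·y_i), indices taken mod 7.
Σ = (100) + (279) + (48) + (62) + (108) + (99) + (12) = 708
Signed area = Σ/2 = 354 (positive ⇒ counter-clockwise traversal).

354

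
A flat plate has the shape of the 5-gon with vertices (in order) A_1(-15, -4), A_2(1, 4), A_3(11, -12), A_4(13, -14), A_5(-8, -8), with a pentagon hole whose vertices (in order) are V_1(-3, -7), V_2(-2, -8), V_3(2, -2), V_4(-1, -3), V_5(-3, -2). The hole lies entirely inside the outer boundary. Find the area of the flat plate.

Outer boundary:
A_1→A_2: (-15)(4) − (1)(-4) = -56
A_2→A_3: (1)(-12) − (11)(4) = -56
A_3→A_4: (11)(-14) − (13)(-12) = 2
A_4→A_5: (13)(-8) − (-8)(-14) = -216
A_5→A_1: (-8)(-4) − (-15)(-8) = -88
Σ = -414
Area = |Σ|/2 = 207.
Hole:
Σ = (10) + (20) + (-8) + (-7) + (15) = 30
Area = |Σ|/2 = 15.
Net area = 207 − 15 = 192.

192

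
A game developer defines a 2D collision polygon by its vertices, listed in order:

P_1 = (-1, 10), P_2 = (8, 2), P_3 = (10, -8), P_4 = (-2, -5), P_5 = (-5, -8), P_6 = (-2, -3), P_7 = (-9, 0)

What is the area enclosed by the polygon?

P_1→P_2: (-1)(2) − (8)(10) = -82
P_2→P_3: (8)(-8) − (10)(2) = -84
P_3→P_4: (10)(-5) − (-2)(-8) = -66
P_4→P_5: (-2)(-8) − (-5)(-5) = -9
P_5→P_6: (-5)(-3) − (-2)(-8) = -1
P_6→P_7: (-2)(0) − (-9)(-3) = -27
P_7→P_1: (-9)(10) − (-1)(0) = -90
Σ = -359
Area = |Σ|/2 = 179.5.

179.5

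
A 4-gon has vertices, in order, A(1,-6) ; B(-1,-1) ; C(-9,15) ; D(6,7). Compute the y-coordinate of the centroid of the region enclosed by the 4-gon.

Apply the surveyor's formula. First the cross-terms c_i = x_i·y_{i+1} − x_{i+1}·y_i:
  -7, -24, -153, -43  ⇒  2A = -227, A = -113.5.
Then Σ (y_i + y_{i+1})·c_i = -3696, so ȳ = -3696 / (6·(-113.5)) = 1232/227.

1232/227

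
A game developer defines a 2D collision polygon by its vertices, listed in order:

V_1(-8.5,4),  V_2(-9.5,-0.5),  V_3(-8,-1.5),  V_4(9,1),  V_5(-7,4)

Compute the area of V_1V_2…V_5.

Σ = (42.25) + (10.25) + (5.5) + (43) + (6) = 107
Area = |Σ|/2 = 53.5.

53.5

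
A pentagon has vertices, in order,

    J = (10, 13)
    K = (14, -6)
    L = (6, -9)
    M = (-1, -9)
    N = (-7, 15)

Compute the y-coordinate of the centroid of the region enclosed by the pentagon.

Apply Gauss's area formula. First the cross-terms c_i = x_i·y_{i+1} − x_{i+1}·y_i:
  -242, -90, -63, -78, -241  ⇒  2A = -714, A = -357.
Then Σ (y_i + y_{i+1})·c_i = -6426, so ȳ = -6426 / (6·(-357)) = 3.

3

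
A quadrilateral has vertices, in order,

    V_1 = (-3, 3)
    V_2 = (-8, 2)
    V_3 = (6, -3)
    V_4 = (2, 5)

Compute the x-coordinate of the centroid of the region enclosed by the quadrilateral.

5/29

Apply the surveyor's formula. First the cross-terms c_i = x_i·y_{i+1} − x_{i+1}·y_i:
  18, 12, 36, 21  ⇒  2A = 87, A = 43.5.
Then Σ (x_i + x_{i+1})·c_i = 45, so x̄ = 45 / (6·43.5) = 5/29.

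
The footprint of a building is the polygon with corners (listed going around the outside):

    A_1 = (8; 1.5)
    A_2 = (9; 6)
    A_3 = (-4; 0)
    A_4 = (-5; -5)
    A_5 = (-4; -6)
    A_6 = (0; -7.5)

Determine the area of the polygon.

Apply Gauss's area formula: 2A = Σ (x_i·y_{i+1} − x_{i+1}·y_i), indices taken mod 6.
Σ = (34.5) + (24) + (20) + (10) + (30) + (60) = 178.5
Area = |Σ|/2 = 89.25.

89.25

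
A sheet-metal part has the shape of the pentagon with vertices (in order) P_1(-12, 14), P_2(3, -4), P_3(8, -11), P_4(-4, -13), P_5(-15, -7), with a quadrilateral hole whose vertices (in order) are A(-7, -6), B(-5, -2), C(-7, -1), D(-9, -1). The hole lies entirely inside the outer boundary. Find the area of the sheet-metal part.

Outer boundary:
Σ = (6) + (-1) + (-148) + (-167) + (-294) = -604
Area = |Σ|/2 = 302.
Hole:
Σ = (-16) + (-9) + (-2) + (47) = 20
Area = |Σ|/2 = 10.
Net area = 302 − 10 = 292.

292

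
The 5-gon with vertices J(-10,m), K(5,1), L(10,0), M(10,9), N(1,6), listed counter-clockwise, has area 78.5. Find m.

The doubled signed area Σ (x_i y_{i+1} − x_{i+1} y_i) is linear in m.
With m=0 it equals 181; the coefficient of m is -4 (from the two edges through J).
So -4·m + 181 = 2·78.5 = 157 ⇒ m = 6.

6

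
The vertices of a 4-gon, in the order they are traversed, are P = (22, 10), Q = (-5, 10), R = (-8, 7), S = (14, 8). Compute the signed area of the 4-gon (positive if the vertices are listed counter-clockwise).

58.5

Apply the shoelace (surveyor's) formula: 2A = Σ (x_i·y_{i+1} − x_{i+1}·y_i), indices taken mod 4.
P→Q: (22)(10) − (-5)(10) = 270
Q→R: (-5)(7) − (-8)(10) = 45
R→S: (-8)(8) − (14)(7) = -162
S→P: (14)(10) − (22)(8) = -36
Σ = 117
Signed area = Σ/2 = 58.5 (positive ⇒ counter-clockwise traversal).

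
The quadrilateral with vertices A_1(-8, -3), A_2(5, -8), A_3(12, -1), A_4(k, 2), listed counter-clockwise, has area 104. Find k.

Write out the shoelace sum; only the two edges meeting at A_4 involve k:
2·Area = [(12·2 − k·(-1)) + (k·(-3) − (-8)·2)] + 170
       = -2·k + 210 = 208
⇒ k = 1.

1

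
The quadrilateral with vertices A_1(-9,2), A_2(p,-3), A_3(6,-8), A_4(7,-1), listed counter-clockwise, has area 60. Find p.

-2

The doubled signed area Σ (x_i y_{i+1} − x_{i+1} y_i) is linear in p.
With p=0 it equals 100; the coefficient of p is -10 (from the two edges through A_2).
So -10·p + 100 = 2·60 = 120 ⇒ p = -2.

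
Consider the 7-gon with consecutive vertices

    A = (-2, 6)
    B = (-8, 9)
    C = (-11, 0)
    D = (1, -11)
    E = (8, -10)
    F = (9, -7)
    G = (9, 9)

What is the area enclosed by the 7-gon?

289

Σ = (30) + (99) + (121) + (78) + (34) + (144) + (72) = 578
Area = |Σ|/2 = 289.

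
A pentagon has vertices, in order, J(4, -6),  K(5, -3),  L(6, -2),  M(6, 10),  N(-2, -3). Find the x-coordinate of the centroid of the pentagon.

195/62

Apply the surveyor's formula. First the cross-terms c_i = x_i·y_{i+1} − x_{i+1}·y_i:
  18, 8, 72, 2, 24  ⇒  2A = 124, A = 62.
Then Σ (x_i + x_{i+1})·c_i = 1170, so x̄ = 1170 / (6·62) = 195/62.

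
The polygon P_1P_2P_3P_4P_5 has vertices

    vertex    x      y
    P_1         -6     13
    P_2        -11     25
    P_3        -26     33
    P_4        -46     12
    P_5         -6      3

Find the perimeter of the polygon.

|P_1P_2| = √((-5)² + (12)²) = √169 = 13
|P_2P_3| = √((-15)² + (8)²) = √289 = 17
|P_3P_4| = √((-20)² + (-21)²) = √841 = 29
|P_4P_5| = √((40)² + (-9)²) = √1681 = 41
|P_5P_1| = √((0)² + (10)²) = √100 = 10
Perimeter = 13 + 17 + 29 + 41 + 10 = 110.

110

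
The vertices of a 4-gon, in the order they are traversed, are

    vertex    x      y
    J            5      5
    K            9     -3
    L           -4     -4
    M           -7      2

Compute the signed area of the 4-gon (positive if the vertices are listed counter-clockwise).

-94.5

Apply Gauss's area formula: 2A = Σ (x_i·y_{i+1} − x_{i+1}·y_i), indices taken mod 4.
J→K: (5)(-3) − (9)(5) = -60
K→L: (9)(-4) − (-4)(-3) = -48
L→M: (-4)(2) − (-7)(-4) = -36
M→J: (-7)(5) − (5)(2) = -45
Σ = -189
Signed area = Σ/2 = -94.5 (negative ⇒ clockwise traversal).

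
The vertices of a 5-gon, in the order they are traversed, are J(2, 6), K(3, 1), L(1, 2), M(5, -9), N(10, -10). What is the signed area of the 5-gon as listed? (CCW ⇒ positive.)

45

Cross-terms: -16, 5, -19, 40, 80  ⇒  Σ = 90
Signed area = Σ/2 = 45 (positive ⇒ counter-clockwise traversal).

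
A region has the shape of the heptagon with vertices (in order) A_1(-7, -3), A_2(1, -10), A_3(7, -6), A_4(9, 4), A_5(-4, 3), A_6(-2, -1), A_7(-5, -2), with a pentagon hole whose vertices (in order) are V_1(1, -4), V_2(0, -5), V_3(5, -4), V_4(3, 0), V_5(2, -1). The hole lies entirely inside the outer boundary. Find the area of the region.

125

Outer boundary:
Apply Gauss's area formula: 2A = Σ (x_i·y_{i+1} − x_{i+1}·y_i), indices taken mod 7.
Σ = (73) + (64) + (82) + (43) + (10) + (-1) + (1) = 272
Area = |Σ|/2 = 136.
Hole:
Σ = (-5) + (25) + (12) + (-3) + (-7) = 22
Area = |Σ|/2 = 11.
Net area = 136 − 11 = 125.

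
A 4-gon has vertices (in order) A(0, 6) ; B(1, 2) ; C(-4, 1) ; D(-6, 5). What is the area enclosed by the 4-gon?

Apply Gauss's area formula: 2A = Σ (x_i·y_{i+1} − x_{i+1}·y_i), indices taken mod 4.
Σ = (-6) + (9) + (-14) + (-36) = -47
Area = |Σ|/2 = 23.5.

23.5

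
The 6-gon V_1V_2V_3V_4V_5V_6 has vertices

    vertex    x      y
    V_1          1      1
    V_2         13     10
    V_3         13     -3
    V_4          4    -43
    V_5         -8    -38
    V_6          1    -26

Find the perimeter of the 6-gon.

124

|V_1V_2| = √((12)² + (9)²) = √225 = 15
|V_2V_3| = √((0)² + (-13)²) = √169 = 13
|V_3V_4| = √((-9)² + (-40)²) = √1681 = 41
|V_4V_5| = √((-12)² + (5)²) = √169 = 13
|V_5V_6| = √((9)² + (12)²) = √225 = 15
|V_6V_1| = √((0)² + (27)²) = √729 = 27
Perimeter = 15 + 13 + 41 + 13 + 15 + 27 = 124.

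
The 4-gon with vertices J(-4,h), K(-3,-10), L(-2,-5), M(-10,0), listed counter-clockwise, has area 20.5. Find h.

Write out the shoelace sum; only the two edges meeting at J involve h:
2·Area = [((-10)·h − (-4)·0) + ((-4)·(-10) − (-3)·h)] + -55
       = -7·h + -15 = 41
⇒ h = -8.

-8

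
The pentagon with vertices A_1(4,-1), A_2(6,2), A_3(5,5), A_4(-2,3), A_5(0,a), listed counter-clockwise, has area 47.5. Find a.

The doubled signed area Σ (x_i y_{i+1} − x_{i+1} y_i) is linear in a.
With a=0 it equals 59; the coefficient of a is -6 (from the two edges through A_5).
So -6·a + 59 = 2·47.5 = 95 ⇒ a = -6.

-6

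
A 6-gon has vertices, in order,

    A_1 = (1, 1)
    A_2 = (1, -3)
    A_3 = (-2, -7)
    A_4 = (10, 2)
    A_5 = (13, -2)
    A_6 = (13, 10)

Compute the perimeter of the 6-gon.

56

|A_1A_2| = √((0)² + (-4)²) = √16 = 4
|A_2A_3| = √((-3)² + (-4)²) = √25 = 5
|A_3A_4| = √((12)² + (9)²) = √225 = 15
|A_4A_5| = √((3)² + (-4)²) = √25 = 5
|A_5A_6| = √((0)² + (12)²) = √144 = 12
|A_6A_1| = √((-12)² + (-9)²) = √225 = 15
Perimeter = 4 + 5 + 15 + 5 + 12 + 15 = 56.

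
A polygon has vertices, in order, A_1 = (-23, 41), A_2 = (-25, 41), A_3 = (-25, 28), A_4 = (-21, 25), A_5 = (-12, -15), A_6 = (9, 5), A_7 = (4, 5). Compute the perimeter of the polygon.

|A_1A_2| = √((-2)² + (0)²) = √4 = 2
|A_2A_3| = √((0)² + (-13)²) = √169 = 13
|A_3A_4| = √((4)² + (-3)²) = √25 = 5
|A_4A_5| = √((9)² + (-40)²) = √1681 = 41
|A_5A_6| = √((21)² + (20)²) = √841 = 29
|A_6A_7| = √((-5)² + (0)²) = √25 = 5
|A_7A_1| = √((-27)² + (36)²) = √2025 = 45
Perimeter = 2 + 13 + 5 + 41 + 29 + 5 + 45 = 140.

140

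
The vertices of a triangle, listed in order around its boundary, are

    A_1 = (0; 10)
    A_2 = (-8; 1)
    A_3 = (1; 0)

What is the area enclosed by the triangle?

Cross-terms: 80, -1, 10  ⇒  Σ = 89
Area = |Σ|/2 = 44.5.

44.5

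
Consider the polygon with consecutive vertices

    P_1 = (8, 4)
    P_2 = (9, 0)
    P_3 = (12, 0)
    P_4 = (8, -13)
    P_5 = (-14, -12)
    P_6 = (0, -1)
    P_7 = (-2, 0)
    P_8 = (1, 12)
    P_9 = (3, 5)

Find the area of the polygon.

270.5

Apply the shoelace formula: 2A = Σ (x_i·y_{i+1} − x_{i+1}·y_i), indices taken mod 9.
Cross-terms: -36, 0, -156, -278, 14, -2, -24, -31, -28  ⇒  Σ = -541
Area = |Σ|/2 = 270.5.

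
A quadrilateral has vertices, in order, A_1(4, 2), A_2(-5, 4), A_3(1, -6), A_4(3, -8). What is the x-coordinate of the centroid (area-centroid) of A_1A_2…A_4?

Apply the shoelace formula. First the cross-terms c_i = x_i·y_{i+1} − x_{i+1}·y_i:
  26, 26, 10, 38  ⇒  2A = 100, A = 50.
Then Σ (x_i + x_{i+1})·c_i = 176, so x̄ = 176 / (6·50) = 44/75.

44/75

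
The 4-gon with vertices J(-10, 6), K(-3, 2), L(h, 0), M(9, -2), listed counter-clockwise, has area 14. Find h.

The doubled signed area Σ (x_i y_{i+1} − x_{i+1} y_i) is linear in h.
With h=0 it equals 32; the coefficient of h is -4 (from the two edges through L).
So -4·h + 32 = 2·14 = 28 ⇒ h = 1.

1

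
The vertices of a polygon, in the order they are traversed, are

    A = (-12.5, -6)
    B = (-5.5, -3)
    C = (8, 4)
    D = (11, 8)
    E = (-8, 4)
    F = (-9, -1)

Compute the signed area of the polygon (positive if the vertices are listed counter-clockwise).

Apply Gauss's area formula: 2A = Σ (x_i·y_{i+1} − x_{i+1}·y_i), indices taken mod 6.
A→B: (-12.5)(-3) − (-5.5)(-6) = 4.5
B→C: (-5.5)(4) − (8)(-3) = 2
C→D: (8)(8) − (11)(4) = 20
D→E: (11)(4) − (-8)(8) = 108
E→F: (-8)(-1) − (-9)(4) = 44
F→A: (-9)(-6) − (-12.5)(-1) = 41.5
Σ = 220
Signed area = Σ/2 = 110 (positive ⇒ counter-clockwise traversal).

110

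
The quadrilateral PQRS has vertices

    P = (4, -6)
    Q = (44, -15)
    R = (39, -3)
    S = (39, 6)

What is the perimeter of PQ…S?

|PQ| = √((40)² + (-9)²) = √1681 = 41
|QR| = √((-5)² + (12)²) = √169 = 13
|RS| = √((0)² + (9)²) = √81 = 9
|SP| = √((-35)² + (-12)²) = √1369 = 37
Perimeter = 41 + 13 + 9 + 37 = 100.

100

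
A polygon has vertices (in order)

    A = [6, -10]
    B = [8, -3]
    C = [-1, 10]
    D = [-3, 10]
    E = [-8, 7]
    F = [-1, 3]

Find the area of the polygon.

Σ = (62) + (77) + (20) + (59) + (-17) + (-8) = 193
Area = |Σ|/2 = 96.5.

96.5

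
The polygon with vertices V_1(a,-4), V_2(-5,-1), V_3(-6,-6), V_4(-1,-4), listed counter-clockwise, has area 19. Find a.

The doubled signed area Σ (x_i y_{i+1} − x_{i+1} y_i) is linear in a.
With a=0 it equals 26; the coefficient of a is 3 (from the two edges through V_1).
So 3·a + 26 = 2·19 = 38 ⇒ a = 4.

4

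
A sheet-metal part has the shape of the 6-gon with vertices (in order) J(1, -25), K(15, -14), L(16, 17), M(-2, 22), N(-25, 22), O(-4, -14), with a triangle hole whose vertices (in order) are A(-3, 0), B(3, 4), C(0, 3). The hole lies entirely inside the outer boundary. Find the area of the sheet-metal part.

1139

Outer boundary:
Apply the shoelace formula: 2A = Σ (x_i·y_{i+1} − x_{i+1}·y_i), indices taken mod 6.
J→K: (1)(-14) − (15)(-25) = 361
K→L: (15)(17) − (16)(-14) = 479
L→M: (16)(22) − (-2)(17) = 386
M→N: (-2)(22) − (-25)(22) = 506
N→O: (-25)(-14) − (-4)(22) = 438
O→J: (-4)(-25) − (1)(-14) = 114
Σ = 2284
Area = |Σ|/2 = 1142.
Hole:
Σ = (-12) + (9) + (9) = 6
Area = |Σ|/2 = 3.
Net area = 1142 − 3 = 1139.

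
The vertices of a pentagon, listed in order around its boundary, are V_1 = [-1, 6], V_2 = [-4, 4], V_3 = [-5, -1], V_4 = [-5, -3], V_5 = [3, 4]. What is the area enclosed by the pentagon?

32.5

Σ = (20) + (24) + (10) + (-11) + (22) = 65
Area = |Σ|/2 = 32.5.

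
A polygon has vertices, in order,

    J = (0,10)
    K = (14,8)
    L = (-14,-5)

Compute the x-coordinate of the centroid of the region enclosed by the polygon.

0

Apply Gauss's area formula. First the cross-terms c_i = x_i·y_{i+1} − x_{i+1}·y_i:
  -140, 42, -140  ⇒  2A = -238, A = -119.
Then Σ (x_i + x_{i+1})·c_i = 0, so x̄ = 0 / (6·(-119)) = 0.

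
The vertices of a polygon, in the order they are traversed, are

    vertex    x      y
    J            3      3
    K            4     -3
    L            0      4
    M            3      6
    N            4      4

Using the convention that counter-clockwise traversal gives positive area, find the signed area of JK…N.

Cross-terms: -21, 16, -12, -12, 0  ⇒  Σ = -29
Signed area = Σ/2 = -14.5 (negative ⇒ clockwise traversal).

-14.5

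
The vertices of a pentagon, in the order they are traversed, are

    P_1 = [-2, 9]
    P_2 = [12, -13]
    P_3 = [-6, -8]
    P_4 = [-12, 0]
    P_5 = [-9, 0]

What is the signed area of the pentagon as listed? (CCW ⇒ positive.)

Apply Gauss's area formula: 2A = Σ (x_i·y_{i+1} − x_{i+1}·y_i), indices taken mod 5.
Σ = (-82) + (-174) + (-96) + (0) + (-81) = -433
Signed area = Σ/2 = -216.5 (negative ⇒ clockwise traversal).

-216.5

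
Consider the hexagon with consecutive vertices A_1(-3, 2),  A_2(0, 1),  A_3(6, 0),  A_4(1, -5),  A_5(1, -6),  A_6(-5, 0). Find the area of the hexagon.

40

A_1→A_2: (-3)(1) − (0)(2) = -3
A_2→A_3: (0)(0) − (6)(1) = -6
A_3→A_4: (6)(-5) − (1)(0) = -30
A_4→A_5: (1)(-6) − (1)(-5) = -1
A_5→A_6: (1)(0) − (-5)(-6) = -30
A_6→A_1: (-5)(2) − (-3)(0) = -10
Σ = -80
Area = |Σ|/2 = 40.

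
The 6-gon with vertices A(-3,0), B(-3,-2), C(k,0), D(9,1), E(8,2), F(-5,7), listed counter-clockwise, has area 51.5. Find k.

The doubled signed area Σ (x_i y_{i+1} − x_{i+1} y_i) is linear in k.
With k=0 it equals 103; the coefficient of k is 3 (from the two edges through C).
So 3·k + 103 = 2·51.5 = 103 ⇒ k = 0.

0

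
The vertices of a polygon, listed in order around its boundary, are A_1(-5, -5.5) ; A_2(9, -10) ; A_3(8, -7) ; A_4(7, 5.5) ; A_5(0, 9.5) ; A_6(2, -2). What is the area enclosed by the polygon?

118

Apply Gauss's area formula: 2A = Σ (x_i·y_{i+1} − x_{i+1}·y_i), indices taken mod 6.
Cross-terms: 99.5, 17, 93, 66.5, -19, -21  ⇒  Σ = 236
Area = |Σ|/2 = 118.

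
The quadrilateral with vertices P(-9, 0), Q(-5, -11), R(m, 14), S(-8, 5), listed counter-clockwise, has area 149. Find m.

Write out the shoelace sum; only the two edges meeting at R involve m:
2·Area = [((-5)·14 − m·(-11)) + (m·5 − (-8)·14)] + 144
       = 16·m + 186 = 298
⇒ m = 7.

7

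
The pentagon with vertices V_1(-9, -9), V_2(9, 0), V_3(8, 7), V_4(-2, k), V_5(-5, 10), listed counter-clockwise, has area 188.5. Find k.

Write out the shoelace sum; only the two edges meeting at V_4 involve k:
2·Area = [(8·k − (-2)·7) + ((-2)·10 − (-5)·k)] + 279
       = 13·k + 273 = 377
⇒ k = 8.

8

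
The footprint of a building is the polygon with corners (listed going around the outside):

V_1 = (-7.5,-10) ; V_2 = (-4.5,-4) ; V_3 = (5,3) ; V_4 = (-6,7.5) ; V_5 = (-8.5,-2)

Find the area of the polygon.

96.375

Apply the shoelace (surveyor's) formula: 2A = Σ (x_i·y_{i+1} − x_{i+1}·y_i), indices taken mod 5.
Σ = (-15) + (6.5) + (55.5) + (75.75) + (70) = 192.75
Area = |Σ|/2 = 96.375.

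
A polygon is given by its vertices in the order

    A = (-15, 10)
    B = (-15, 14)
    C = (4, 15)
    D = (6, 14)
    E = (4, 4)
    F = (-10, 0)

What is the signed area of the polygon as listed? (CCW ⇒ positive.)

-233.5

Apply the shoelace (surveyor's) formula: 2A = Σ (x_i·y_{i+1} − x_{i+1}·y_i), indices taken mod 6.
Cross-terms: -60, -281, -34, -32, 40, -100  ⇒  Σ = -467
Signed area = Σ/2 = -233.5 (negative ⇒ clockwise traversal).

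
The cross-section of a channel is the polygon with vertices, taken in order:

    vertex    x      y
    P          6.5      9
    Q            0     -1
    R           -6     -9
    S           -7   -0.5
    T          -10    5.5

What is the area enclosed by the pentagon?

120.875

Apply the shoelace (surveyor's) formula: 2A = Σ (x_i·y_{i+1} − x_{i+1}·y_i), indices taken mod 5.
Σ = (-6.5) + (-6) + (-60) + (-43.5) + (-125.75) = -241.75
Area = |Σ|/2 = 120.875.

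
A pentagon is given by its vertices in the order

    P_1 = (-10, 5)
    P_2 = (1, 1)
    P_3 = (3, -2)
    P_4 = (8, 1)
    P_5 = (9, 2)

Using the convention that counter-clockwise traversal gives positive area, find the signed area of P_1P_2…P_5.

35.5

Apply the surveyor's formula: 2A = Σ (x_i·y_{i+1} − x_{i+1}·y_i), indices taken mod 5.
Cross-terms: -15, -5, 19, 7, 65  ⇒  Σ = 71
Signed area = Σ/2 = 35.5 (positive ⇒ counter-clockwise traversal).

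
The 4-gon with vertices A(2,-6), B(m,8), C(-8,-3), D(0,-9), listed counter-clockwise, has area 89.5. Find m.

3

Write out the shoelace sum; only the two edges meeting at B involve m:
2·Area = [(2·8 − m·(-6)) + (m·(-3) − (-8)·8)] + 90
       = 3·m + 170 = 179
⇒ m = 3.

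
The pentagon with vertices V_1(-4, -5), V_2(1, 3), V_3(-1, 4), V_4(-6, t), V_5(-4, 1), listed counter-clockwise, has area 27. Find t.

4

Write out the shoelace sum; only the two edges meeting at V_4 involve t:
2·Area = [((-1)·t − (-6)·4) + ((-6)·1 − (-4)·t)] + 24
       = 3·t + 42 = 54
⇒ t = 4.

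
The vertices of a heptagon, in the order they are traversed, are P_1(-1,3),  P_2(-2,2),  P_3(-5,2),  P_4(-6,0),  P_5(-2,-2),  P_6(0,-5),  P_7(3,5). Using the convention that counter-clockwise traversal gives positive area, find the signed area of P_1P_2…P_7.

36.5

P_1→P_2: (-1)(2) − (-2)(3) = 4
P_2→P_3: (-2)(2) − (-5)(2) = 6
P_3→P_4: (-5)(0) − (-6)(2) = 12
P_4→P_5: (-6)(-2) − (-2)(0) = 12
P_5→P_6: (-2)(-5) − (0)(-2) = 10
P_6→P_7: (0)(5) − (3)(-5) = 15
P_7→P_1: (3)(3) − (-1)(5) = 14
Σ = 73
Signed area = Σ/2 = 36.5 (positive ⇒ counter-clockwise traversal).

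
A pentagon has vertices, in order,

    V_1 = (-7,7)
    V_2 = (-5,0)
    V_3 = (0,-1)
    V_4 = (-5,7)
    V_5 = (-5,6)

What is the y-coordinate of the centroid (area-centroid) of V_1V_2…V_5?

Apply Gauss's area formula. First the cross-terms c_i = x_i·y_{i+1} − x_{i+1}·y_i:
  35, 5, -5, 5, 7  ⇒  2A = 47, A = 23.5.
Then Σ (y_i + y_{i+1})·c_i = 366, so ȳ = 366 / (6·23.5) = 122/47.

122/47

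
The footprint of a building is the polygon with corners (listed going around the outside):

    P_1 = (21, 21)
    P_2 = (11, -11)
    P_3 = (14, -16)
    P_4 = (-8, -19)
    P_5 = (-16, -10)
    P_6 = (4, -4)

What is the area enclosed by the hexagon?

415

Cross-terms: -462, -22, -394, -224, 104, 168  ⇒  Σ = -830
Area = |Σ|/2 = 415.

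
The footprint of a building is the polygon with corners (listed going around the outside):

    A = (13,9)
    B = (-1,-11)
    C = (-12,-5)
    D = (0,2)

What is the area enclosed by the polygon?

Apply Gauss's area formula: 2A = Σ (x_i·y_{i+1} − x_{i+1}·y_i), indices taken mod 4.
Cross-terms: -134, -127, -24, -26  ⇒  Σ = -311
Area = |Σ|/2 = 155.5.

155.5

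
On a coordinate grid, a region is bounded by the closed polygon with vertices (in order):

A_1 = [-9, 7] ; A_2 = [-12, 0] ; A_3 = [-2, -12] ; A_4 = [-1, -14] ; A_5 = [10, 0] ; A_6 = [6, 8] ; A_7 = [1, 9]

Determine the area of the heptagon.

Apply the shoelace formula: 2A = Σ (x_i·y_{i+1} − x_{i+1}·y_i), indices taken mod 7.
A_1→A_2: (-9)(0) − (-12)(7) = 84
A_2→A_3: (-12)(-12) − (-2)(0) = 144
A_3→A_4: (-2)(-14) − (-1)(-12) = 16
A_4→A_5: (-1)(0) − (10)(-14) = 140
A_5→A_6: (10)(8) − (6)(0) = 80
A_6→A_7: (6)(9) − (1)(8) = 46
A_7→A_1: (1)(7) − (-9)(9) = 88
Σ = 598
Area = |Σ|/2 = 299.

299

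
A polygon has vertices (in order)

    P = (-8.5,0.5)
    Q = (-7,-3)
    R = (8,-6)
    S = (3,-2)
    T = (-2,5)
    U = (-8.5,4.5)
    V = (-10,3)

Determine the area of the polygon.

90.75

Cross-terms: 29, 66, 2, 11, 33.5, 19.5, 20.5  ⇒  Σ = 181.5
Area = |Σ|/2 = 90.75.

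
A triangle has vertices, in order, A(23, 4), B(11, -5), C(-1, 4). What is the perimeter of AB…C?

|AB| = √((-12)² + (-9)²) = √225 = 15
|BC| = √((-12)² + (9)²) = √225 = 15
|CA| = √((24)² + (0)²) = √576 = 24
Perimeter = 15 + 15 + 24 = 54.

54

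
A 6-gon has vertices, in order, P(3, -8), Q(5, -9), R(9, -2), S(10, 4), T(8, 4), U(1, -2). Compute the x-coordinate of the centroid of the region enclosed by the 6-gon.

Apply the shoelace (surveyor's) formula. First the cross-terms c_i = x_i·y_{i+1} − x_{i+1}·y_i:
  13, 71, 56, 8, -20, -2  ⇒  2A = 126, A = 63.
Then Σ (x_i + x_{i+1})·c_i = 2118, so x̄ = 2118 / (6·63) = 353/63.

353/63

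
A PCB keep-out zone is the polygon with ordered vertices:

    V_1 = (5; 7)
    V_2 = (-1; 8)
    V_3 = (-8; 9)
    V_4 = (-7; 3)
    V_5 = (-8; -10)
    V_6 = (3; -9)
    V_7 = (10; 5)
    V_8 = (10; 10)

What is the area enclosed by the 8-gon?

Σ = (47) + (55) + (39) + (94) + (102) + (105) + (50) + (20) = 512
Area = |Σ|/2 = 256.

256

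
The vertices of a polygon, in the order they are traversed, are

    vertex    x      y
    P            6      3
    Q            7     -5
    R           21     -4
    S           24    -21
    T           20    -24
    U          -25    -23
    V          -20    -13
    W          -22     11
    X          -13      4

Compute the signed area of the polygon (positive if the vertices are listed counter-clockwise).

-1092

Apply Gauss's area formula: 2A = Σ (x_i·y_{i+1} − x_{i+1}·y_i), indices taken mod 9.
Σ = (-51) + (77) + (-345) + (-156) + (-1060) + (-135) + (-506) + (55) + (-63) = -2184
Signed area = Σ/2 = -1092 (negative ⇒ clockwise traversal).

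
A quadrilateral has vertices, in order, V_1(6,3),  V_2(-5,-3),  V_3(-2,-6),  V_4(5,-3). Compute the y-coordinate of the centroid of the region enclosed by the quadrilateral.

Apply Gauss's area formula. First the cross-terms c_i = x_i·y_{i+1} − x_{i+1}·y_i:
  -3, 24, 36, 33  ⇒  2A = 90, A = 45.
Then Σ (y_i + y_{i+1})·c_i = -540, so ȳ = -540 / (6·45) = -2.

-2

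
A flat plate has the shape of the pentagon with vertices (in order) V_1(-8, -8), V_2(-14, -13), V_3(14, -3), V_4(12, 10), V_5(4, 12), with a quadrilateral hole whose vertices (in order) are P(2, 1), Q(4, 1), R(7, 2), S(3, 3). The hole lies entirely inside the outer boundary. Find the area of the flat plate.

Outer boundary:
Cross-terms: -8, 224, 176, 104, 64  ⇒  Σ = 560
Area = |Σ|/2 = 280.
Hole:
Σ = (-2) + (1) + (15) + (-3) = 11
Area = |Σ|/2 = 5.5.
Net area = 280 − 5.5 = 274.5.

274.5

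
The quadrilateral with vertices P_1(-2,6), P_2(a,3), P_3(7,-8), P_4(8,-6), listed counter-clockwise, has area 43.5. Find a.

-4

Write out the shoelace sum; only the two edges meeting at P_2 involve a:
2·Area = [((-2)·3 − a·6) + (a·(-8) − 7·3)] + 58
       = -14·a + 31 = 87
⇒ a = -4.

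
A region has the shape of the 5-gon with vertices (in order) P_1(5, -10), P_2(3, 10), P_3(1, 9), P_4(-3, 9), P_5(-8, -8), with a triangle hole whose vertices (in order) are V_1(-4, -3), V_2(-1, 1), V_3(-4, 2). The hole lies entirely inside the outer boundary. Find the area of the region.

167

Outer boundary:
Apply Gauss's area formula: 2A = Σ (x_i·y_{i+1} − x_{i+1}·y_i), indices taken mod 5.
Σ = (80) + (17) + (36) + (96) + (120) = 349
Area = |Σ|/2 = 174.5.
Hole:
Σ = (-7) + (2) + (20) = 15
Area = |Σ|/2 = 7.5.
Net area = 174.5 − 7.5 = 167.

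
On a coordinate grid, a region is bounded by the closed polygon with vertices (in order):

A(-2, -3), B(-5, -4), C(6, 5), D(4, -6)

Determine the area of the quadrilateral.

44

A→B: (-2)(-4) − (-5)(-3) = -7
B→C: (-5)(5) − (6)(-4) = -1
C→D: (6)(-6) − (4)(5) = -56
D→A: (4)(-3) − (-2)(-6) = -24
Σ = -88
Area = |Σ|/2 = 44.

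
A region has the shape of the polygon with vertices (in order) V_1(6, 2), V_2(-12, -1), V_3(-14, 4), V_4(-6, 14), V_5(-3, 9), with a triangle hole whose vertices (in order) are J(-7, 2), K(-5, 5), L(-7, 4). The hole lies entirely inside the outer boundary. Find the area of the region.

Outer boundary:
Apply the surveyor's formula: 2A = Σ (x_i·y_{i+1} − x_{i+1}·y_i), indices taken mod 5.
Σ = (18) + (-62) + (-172) + (-12) + (-60) = -288
Area = |Σ|/2 = 144.
Hole:
Apply the shoelace formula: 2A = Σ (x_i·y_{i+1} − x_{i+1}·y_i), indices taken mod 3.
Σ = (-25) + (15) + (14) = 4
Area = |Σ|/2 = 2.
Net area = 144 − 2 = 142.

142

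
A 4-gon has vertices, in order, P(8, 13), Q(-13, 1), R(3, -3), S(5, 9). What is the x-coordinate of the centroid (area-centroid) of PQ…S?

Apply the surveyor's formula. First the cross-terms c_i = x_i·y_{i+1} − x_{i+1}·y_i:
  177, 36, 42, -7  ⇒  2A = 248, A = 124.
Then Σ (x_i + x_{i+1})·c_i = -1000, so x̄ = -1000 / (6·124) = -125/93.

-125/93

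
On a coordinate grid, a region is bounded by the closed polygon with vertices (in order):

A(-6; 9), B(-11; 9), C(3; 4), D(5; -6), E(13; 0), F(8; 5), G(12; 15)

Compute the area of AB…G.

168.5

Cross-terms: 45, -71, -38, 78, 65, 60, 198  ⇒  Σ = 337
Area = |Σ|/2 = 168.5.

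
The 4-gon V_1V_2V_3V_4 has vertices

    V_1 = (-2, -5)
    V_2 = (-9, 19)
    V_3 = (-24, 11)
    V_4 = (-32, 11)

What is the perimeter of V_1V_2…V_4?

84

|V_1V_2| = √((-7)² + (24)²) = √625 = 25
|V_2V_3| = √((-15)² + (-8)²) = √289 = 17
|V_3V_4| = √((-8)² + (0)²) = √64 = 8
|V_4V_1| = √((30)² + (-16)²) = √1156 = 34
Perimeter = 25 + 17 + 8 + 34 = 84.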